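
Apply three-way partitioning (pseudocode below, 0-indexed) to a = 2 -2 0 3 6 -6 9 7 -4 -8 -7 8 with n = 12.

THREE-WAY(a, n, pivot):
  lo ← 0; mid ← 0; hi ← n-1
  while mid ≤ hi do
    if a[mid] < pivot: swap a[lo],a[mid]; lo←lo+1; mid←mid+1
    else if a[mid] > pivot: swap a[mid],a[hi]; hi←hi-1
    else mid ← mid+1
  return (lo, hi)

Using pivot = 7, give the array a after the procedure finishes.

2 -2 0 3 6 -6 -7 -4 -8 7 8 9

pivot = 7; lo=0, mid=0, hi=11
a[mid]=2<7: swap a[0],a[0]; lo=1,mid=1 → 2 -2 0 3 6 -6 9 7 -4 -8 -7 8
a[mid]=-2<7: swap a[1],a[1]; lo=2,mid=2 → 2 -2 0 3 6 -6 9 7 -4 -8 -7 8
a[mid]=0<7: swap a[2],a[2]; lo=3,mid=3 → 2 -2 0 3 6 -6 9 7 -4 -8 -7 8
a[mid]=3<7: swap a[3],a[3]; lo=4,mid=4 → 2 -2 0 3 6 -6 9 7 -4 -8 -7 8
a[mid]=6<7: swap a[4],a[4]; lo=5,mid=5 → 2 -2 0 3 6 -6 9 7 -4 -8 -7 8
a[mid]=-6<7: swap a[5],a[5]; lo=6,mid=6 → 2 -2 0 3 6 -6 9 7 -4 -8 -7 8
a[mid]=9>7: swap a[6],a[11]; hi=10 → 2 -2 0 3 6 -6 8 7 -4 -8 -7 9
a[mid]=8>7: swap a[6],a[10]; hi=9 → 2 -2 0 3 6 -6 -7 7 -4 -8 8 9
a[mid]=-7<7: swap a[6],a[6]; lo=7,mid=7 → 2 -2 0 3 6 -6 -7 7 -4 -8 8 9
a[mid]=7=7: mid=8
a[mid]=-4<7: swap a[7],a[8]; lo=8,mid=9 → 2 -2 0 3 6 -6 -7 -4 7 -8 8 9
a[mid]=-8<7: swap a[8],a[9]; lo=9,mid=10 → 2 -2 0 3 6 -6 -7 -4 -8 7 8 9
end: lo=9, hi=9; a = 2 -2 0 3 6 -6 -7 -4 -8 7 8 9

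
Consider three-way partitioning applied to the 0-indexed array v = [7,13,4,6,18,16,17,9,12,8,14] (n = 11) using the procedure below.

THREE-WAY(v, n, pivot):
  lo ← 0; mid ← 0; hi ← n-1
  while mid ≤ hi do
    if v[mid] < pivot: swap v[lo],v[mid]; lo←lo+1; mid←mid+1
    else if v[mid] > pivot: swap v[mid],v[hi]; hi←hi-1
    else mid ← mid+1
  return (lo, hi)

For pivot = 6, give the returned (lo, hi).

(1, 1)

pivot = 6; lo=0, mid=0, hi=10
v[mid]=7>6: swap v[0],v[10]; hi=9 → [14,13,4,6,18,16,17,9,12,8,7]
v[mid]=14>6: swap v[0],v[9]; hi=8 → [8,13,4,6,18,16,17,9,12,14,7]
v[mid]=8>6: swap v[0],v[8]; hi=7 → [12,13,4,6,18,16,17,9,8,14,7]
v[mid]=12>6: swap v[0],v[7]; hi=6 → [9,13,4,6,18,16,17,12,8,14,7]
v[mid]=9>6: swap v[0],v[6]; hi=5 → [17,13,4,6,18,16,9,12,8,14,7]
v[mid]=17>6: swap v[0],v[5]; hi=4 → [16,13,4,6,18,17,9,12,8,14,7]
v[mid]=16>6: swap v[0],v[4]; hi=3 → [18,13,4,6,16,17,9,12,8,14,7]
v[mid]=18>6: swap v[0],v[3]; hi=2 → [6,13,4,18,16,17,9,12,8,14,7]
v[mid]=6=6: mid=1
v[mid]=13>6: swap v[1],v[2]; hi=1 → [6,4,13,18,16,17,9,12,8,14,7]
v[mid]=4<6: swap v[0],v[1]; lo=1,mid=2 → [4,6,13,18,16,17,9,12,8,14,7]
end: lo=1, hi=1; v = [4,6,13,18,16,17,9,12,8,14,7]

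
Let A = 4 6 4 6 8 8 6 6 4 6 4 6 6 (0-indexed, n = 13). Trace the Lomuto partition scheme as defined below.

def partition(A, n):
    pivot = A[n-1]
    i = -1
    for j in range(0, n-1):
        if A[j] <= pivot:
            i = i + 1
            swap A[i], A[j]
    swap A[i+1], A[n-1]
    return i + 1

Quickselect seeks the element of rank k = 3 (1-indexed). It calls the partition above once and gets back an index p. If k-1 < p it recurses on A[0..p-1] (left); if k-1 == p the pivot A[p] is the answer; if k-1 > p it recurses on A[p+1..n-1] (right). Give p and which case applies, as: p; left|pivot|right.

10; left

pivot = A[12] = 6; i = -1
j=0: A[0]=4 ≤ 6 → i=0, swap A[0],A[0] (no change) → 4 6 4 6 8 8 6 6 4 6 4 6 6
j=1: A[1]=6 ≤ 6 → i=1, swap A[1],A[1] (no change) → 4 6 4 6 8 8 6 6 4 6 4 6 6
j=2: A[2]=4 ≤ 6 → i=2, swap A[2],A[2] (no change) → 4 6 4 6 8 8 6 6 4 6 4 6 6
j=3: A[3]=6 ≤ 6 → i=3, swap A[3],A[3] (no change) → 4 6 4 6 8 8 6 6 4 6 4 6 6
j=4: A[4]=8 > 6 → no swap
j=5: A[5]=8 > 6 → no swap
j=6: A[6]=6 ≤ 6 → i=4, swap A[4],A[6] → 4 6 4 6 6 8 8 6 4 6 4 6 6
j=7: A[7]=6 ≤ 6 → i=5, swap A[5],A[7] → 4 6 4 6 6 6 8 8 4 6 4 6 6
j=8: A[8]=4 ≤ 6 → i=6, swap A[6],A[8] → 4 6 4 6 6 6 4 8 8 6 4 6 6
j=9: A[9]=6 ≤ 6 → i=7, swap A[7],A[9] → 4 6 4 6 6 6 4 6 8 8 4 6 6
j=10: A[10]=4 ≤ 6 → i=8, swap A[8],A[10] → 4 6 4 6 6 6 4 6 4 8 8 6 6
j=11: A[11]=6 ≤ 6 → i=9, swap A[9],A[11] → 4 6 4 6 6 6 4 6 4 6 8 8 6
final swap A[10],A[12] → 4 6 4 6 6 6 4 6 4 6 6 8 8; return 10
p = 10; k-1 = 2 < 10 ⇒ left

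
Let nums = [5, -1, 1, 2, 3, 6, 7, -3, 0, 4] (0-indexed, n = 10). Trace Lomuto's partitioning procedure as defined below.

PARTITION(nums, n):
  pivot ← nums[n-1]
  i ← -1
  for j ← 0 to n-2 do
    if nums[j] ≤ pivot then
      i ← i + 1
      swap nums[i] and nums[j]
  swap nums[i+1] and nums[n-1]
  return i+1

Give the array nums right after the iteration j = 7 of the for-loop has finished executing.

[-1, 1, 2, 3, -3, 6, 7, 5, 0, 4]

pivot = nums[9] = 4; i = -1
j=0: nums[0]=5 > 4 → no swap
j=1: nums[1]=-1 ≤ 4 → i=0, swap nums[0],nums[1] → [-1, 5, 1, 2, 3, 6, 7, -3, 0, 4]
j=2: nums[2]=1 ≤ 4 → i=1, swap nums[1],nums[2] → [-1, 1, 5, 2, 3, 6, 7, -3, 0, 4]
j=3: nums[3]=2 ≤ 4 → i=2, swap nums[2],nums[3] → [-1, 1, 2, 5, 3, 6, 7, -3, 0, 4]
j=4: nums[4]=3 ≤ 4 → i=3, swap nums[3],nums[4] → [-1, 1, 2, 3, 5, 6, 7, -3, 0, 4]
j=5: nums[5]=6 > 4 → no swap
j=6: nums[6]=7 > 4 → no swap
j=7: nums[7]=-3 ≤ 4 → i=4, swap nums[4],nums[7] → [-1, 1, 2, 3, -3, 6, 7, 5, 0, 4]
(after j=7) nums = [-1, 1, 2, 3, -3, 6, 7, 5, 0, 4]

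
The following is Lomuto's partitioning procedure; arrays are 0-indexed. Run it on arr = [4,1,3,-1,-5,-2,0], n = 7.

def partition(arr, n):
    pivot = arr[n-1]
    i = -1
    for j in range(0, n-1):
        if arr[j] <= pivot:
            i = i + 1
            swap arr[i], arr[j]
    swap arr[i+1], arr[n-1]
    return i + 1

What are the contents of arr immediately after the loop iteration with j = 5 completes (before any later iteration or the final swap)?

[-1,-5,-2,4,1,3,0]

pivot = arr[6] = 0; i = -1
j=0: arr[0]=4 > 0 → no swap
j=1: arr[1]=1 > 0 → no swap
j=2: arr[2]=3 > 0 → no swap
j=3: arr[3]=-1 ≤ 0 → i=0, swap arr[0],arr[3] → [-1,1,3,4,-5,-2,0]
j=4: arr[4]=-5 ≤ 0 → i=1, swap arr[1],arr[4] → [-1,-5,3,4,1,-2,0]
j=5: arr[5]=-2 ≤ 0 → i=2, swap arr[2],arr[5] → [-1,-5,-2,4,1,3,0]
(after j=5) arr = [-1,-5,-2,4,1,3,0]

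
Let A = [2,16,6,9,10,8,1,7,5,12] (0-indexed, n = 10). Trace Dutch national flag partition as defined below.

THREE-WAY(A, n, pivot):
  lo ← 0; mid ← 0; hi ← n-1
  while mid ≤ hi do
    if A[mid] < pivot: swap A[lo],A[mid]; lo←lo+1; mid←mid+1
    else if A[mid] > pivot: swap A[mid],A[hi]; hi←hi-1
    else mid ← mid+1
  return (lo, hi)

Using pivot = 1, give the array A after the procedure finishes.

lo=0 mid=0 hi=9
2>1: swap(0,9), hi=8 ⇒ [12,16,6,9,10,8,1,7,5,2]
12>1: swap(0,8), hi=7 ⇒ [5,16,6,9,10,8,1,7,12,2]
5>1: swap(0,7), hi=6 ⇒ [7,16,6,9,10,8,1,5,12,2]
7>1: swap(0,6), hi=5 ⇒ [1,16,6,9,10,8,7,5,12,2]
1=1: mid=1
16>1: swap(1,5), hi=4 ⇒ [1,8,6,9,10,16,7,5,12,2]
8>1: swap(1,4), hi=3 ⇒ [1,10,6,9,8,16,7,5,12,2]
10>1: swap(1,3), hi=2 ⇒ [1,9,6,10,8,16,7,5,12,2]
9>1: swap(1,2), hi=1 ⇒ [1,6,9,10,8,16,7,5,12,2]
6>1: swap(1,1), hi=0 ⇒ [1,6,9,10,8,16,7,5,12,2]
done. lo=0 hi=0; A=[1,6,9,10,8,16,7,5,12,2]

[1,6,9,10,8,16,7,5,12,2]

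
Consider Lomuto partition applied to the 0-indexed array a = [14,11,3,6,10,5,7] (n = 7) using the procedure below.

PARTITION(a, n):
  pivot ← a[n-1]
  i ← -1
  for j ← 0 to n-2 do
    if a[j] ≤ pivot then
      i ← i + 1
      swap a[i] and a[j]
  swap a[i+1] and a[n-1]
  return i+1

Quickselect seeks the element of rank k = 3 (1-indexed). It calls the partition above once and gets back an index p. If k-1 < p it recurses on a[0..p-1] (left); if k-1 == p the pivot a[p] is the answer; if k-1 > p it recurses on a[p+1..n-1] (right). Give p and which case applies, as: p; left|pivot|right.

pivot=7, i=-1
j=0: 14>7, skip
j=1: 11>7, skip
j=2: 3≤7, i=0, swap(0,2) ⇒ [3,11,14,6,10,5,7]
j=3: 6≤7, i=1, swap(1,3) ⇒ [3,6,14,11,10,5,7]
j=4: 10>7, skip
j=5: 5≤7, i=2, swap(2,5) ⇒ [3,6,5,11,10,14,7]
swap(3,6) ⇒ [3,6,5,7,10,14,11]; return 3
p = 3; k-1 = 2 < 3 ⇒ left

3; left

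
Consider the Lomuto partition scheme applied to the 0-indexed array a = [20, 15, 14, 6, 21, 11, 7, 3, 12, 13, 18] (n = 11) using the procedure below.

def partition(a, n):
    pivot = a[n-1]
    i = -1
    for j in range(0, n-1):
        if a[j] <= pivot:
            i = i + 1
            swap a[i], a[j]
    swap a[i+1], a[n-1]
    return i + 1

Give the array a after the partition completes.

pivot = a[10] = 18; i = -1
j=0: a[0]=20 > 18 → no swap
j=1: a[1]=15 ≤ 18 → i=0, swap a[0],a[1] → [15, 20, 14, 6, 21, 11, 7, 3, 12, 13, 18]
j=2: a[2]=14 ≤ 18 → i=1, swap a[1],a[2] → [15, 14, 20, 6, 21, 11, 7, 3, 12, 13, 18]
j=3: a[3]=6 ≤ 18 → i=2, swap a[2],a[3] → [15, 14, 6, 20, 21, 11, 7, 3, 12, 13, 18]
j=4: a[4]=21 > 18 → no swap
j=5: a[5]=11 ≤ 18 → i=3, swap a[3],a[5] → [15, 14, 6, 11, 21, 20, 7, 3, 12, 13, 18]
j=6: a[6]=7 ≤ 18 → i=4, swap a[4],a[6] → [15, 14, 6, 11, 7, 20, 21, 3, 12, 13, 18]
j=7: a[7]=3 ≤ 18 → i=5, swap a[5],a[7] → [15, 14, 6, 11, 7, 3, 21, 20, 12, 13, 18]
j=8: a[8]=12 ≤ 18 → i=6, swap a[6],a[8] → [15, 14, 6, 11, 7, 3, 12, 20, 21, 13, 18]
j=9: a[9]=13 ≤ 18 → i=7, swap a[7],a[9] → [15, 14, 6, 11, 7, 3, 12, 13, 21, 20, 18]
final swap a[8],a[10] → [15, 14, 6, 11, 7, 3, 12, 13, 18, 20, 21]; return 8

[15, 14, 6, 11, 7, 3, 12, 13, 18, 20, 21]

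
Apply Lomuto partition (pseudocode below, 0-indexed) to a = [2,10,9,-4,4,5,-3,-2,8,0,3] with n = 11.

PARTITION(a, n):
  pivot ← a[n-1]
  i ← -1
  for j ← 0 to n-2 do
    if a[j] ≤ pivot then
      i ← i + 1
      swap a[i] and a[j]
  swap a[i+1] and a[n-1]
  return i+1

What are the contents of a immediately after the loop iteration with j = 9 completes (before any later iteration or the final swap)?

[2,-4,-3,-2,0,5,9,10,8,4,3]

pivot=3, i=-1
j=0: 2≤3, i=0, swap(0,0) ⇒ [2,10,9,-4,4,5,-3,-2,8,0,3]
j=1: 10>3, skip
j=2: 9>3, skip
j=3: -4≤3, i=1, swap(1,3) ⇒ [2,-4,9,10,4,5,-3,-2,8,0,3]
j=4: 4>3, skip
j=5: 5>3, skip
j=6: -3≤3, i=2, swap(2,6) ⇒ [2,-4,-3,10,4,5,9,-2,8,0,3]
j=7: -2≤3, i=3, swap(3,7) ⇒ [2,-4,-3,-2,4,5,9,10,8,0,3]
j=8: 8>3, skip
j=9: 0≤3, i=4, swap(4,9) ⇒ [2,-4,-3,-2,0,5,9,10,8,4,3]
(after j=9) a = [2,-4,-3,-2,0,5,9,10,8,4,3]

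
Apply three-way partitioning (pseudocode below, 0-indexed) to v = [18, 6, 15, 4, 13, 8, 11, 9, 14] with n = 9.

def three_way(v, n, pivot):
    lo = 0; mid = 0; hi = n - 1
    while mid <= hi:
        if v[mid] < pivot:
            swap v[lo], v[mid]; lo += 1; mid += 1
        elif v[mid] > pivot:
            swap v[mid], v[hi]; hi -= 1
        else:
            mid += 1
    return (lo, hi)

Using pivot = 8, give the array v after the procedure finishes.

pivot = 8; lo=0, mid=0, hi=8
v[mid]=18>8: swap v[0],v[8]; hi=7 → [14, 6, 15, 4, 13, 8, 11, 9, 18]
v[mid]=14>8: swap v[0],v[7]; hi=6 → [9, 6, 15, 4, 13, 8, 11, 14, 18]
v[mid]=9>8: swap v[0],v[6]; hi=5 → [11, 6, 15, 4, 13, 8, 9, 14, 18]
v[mid]=11>8: swap v[0],v[5]; hi=4 → [8, 6, 15, 4, 13, 11, 9, 14, 18]
v[mid]=8=8: mid=1
v[mid]=6<8: swap v[0],v[1]; lo=1,mid=2 → [6, 8, 15, 4, 13, 11, 9, 14, 18]
v[mid]=15>8: swap v[2],v[4]; hi=3 → [6, 8, 13, 4, 15, 11, 9, 14, 18]
v[mid]=13>8: swap v[2],v[3]; hi=2 → [6, 8, 4, 13, 15, 11, 9, 14, 18]
v[mid]=4<8: swap v[1],v[2]; lo=2,mid=3 → [6, 4, 8, 13, 15, 11, 9, 14, 18]
end: lo=2, hi=2; v = [6, 4, 8, 13, 15, 11, 9, 14, 18]

[6, 4, 8, 13, 15, 11, 9, 14, 18]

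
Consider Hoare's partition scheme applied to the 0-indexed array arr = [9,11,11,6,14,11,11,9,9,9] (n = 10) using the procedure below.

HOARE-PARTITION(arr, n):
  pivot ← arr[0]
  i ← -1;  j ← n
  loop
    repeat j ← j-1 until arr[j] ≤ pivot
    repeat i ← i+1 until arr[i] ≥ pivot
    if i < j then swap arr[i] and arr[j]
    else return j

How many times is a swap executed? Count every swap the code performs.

3

pivot=9
j stops at 9 (9), i stops at 0 (9); swap ⇒ [9,11,11,6,14,11,11,9,9,9]
j stops at 8 (9), i stops at 1 (11); swap ⇒ [9,9,11,6,14,11,11,9,11,9]
j stops at 7 (9), i stops at 2 (11); swap ⇒ [9,9,9,6,14,11,11,11,11,9]
j stops at 3, i stops at 4; i≥j ⇒ return 3. arr=[9,9,9,6,14,11,11,11,11,9]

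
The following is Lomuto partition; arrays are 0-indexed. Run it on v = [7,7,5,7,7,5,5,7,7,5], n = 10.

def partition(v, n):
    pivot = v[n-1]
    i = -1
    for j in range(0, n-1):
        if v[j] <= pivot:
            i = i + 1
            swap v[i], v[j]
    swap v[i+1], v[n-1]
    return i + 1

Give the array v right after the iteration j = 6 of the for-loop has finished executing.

[5,5,5,7,7,7,7,7,7,5]

pivot=5, i=-1
j=0: 7>5, skip
j=1: 7>5, skip
j=2: 5≤5, i=0, swap(0,2) ⇒ [5,7,7,7,7,5,5,7,7,5]
j=3: 7>5, skip
j=4: 7>5, skip
j=5: 5≤5, i=1, swap(1,5) ⇒ [5,5,7,7,7,7,5,7,7,5]
j=6: 5≤5, i=2, swap(2,6) ⇒ [5,5,5,7,7,7,7,7,7,5]
(after j=6) v = [5,5,5,7,7,7,7,7,7,5]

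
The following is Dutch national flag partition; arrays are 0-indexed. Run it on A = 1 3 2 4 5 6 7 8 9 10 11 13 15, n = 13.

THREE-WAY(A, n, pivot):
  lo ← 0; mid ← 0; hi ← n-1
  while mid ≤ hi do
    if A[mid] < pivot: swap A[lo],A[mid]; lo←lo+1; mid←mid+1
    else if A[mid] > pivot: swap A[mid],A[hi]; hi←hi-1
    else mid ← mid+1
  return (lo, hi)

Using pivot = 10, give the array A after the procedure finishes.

lo=0 mid=0 hi=12
1<10: swap(0,0), lo=1 mid=1 ⇒ 1 3 2 4 5 6 7 8 9 10 11 13 15
3<10: swap(1,1), lo=2 mid=2 ⇒ 1 3 2 4 5 6 7 8 9 10 11 13 15
2<10: swap(2,2), lo=3 mid=3 ⇒ 1 3 2 4 5 6 7 8 9 10 11 13 15
4<10: swap(3,3), lo=4 mid=4 ⇒ 1 3 2 4 5 6 7 8 9 10 11 13 15
5<10: swap(4,4), lo=5 mid=5 ⇒ 1 3 2 4 5 6 7 8 9 10 11 13 15
6<10: swap(5,5), lo=6 mid=6 ⇒ 1 3 2 4 5 6 7 8 9 10 11 13 15
7<10: swap(6,6), lo=7 mid=7 ⇒ 1 3 2 4 5 6 7 8 9 10 11 13 15
8<10: swap(7,7), lo=8 mid=8 ⇒ 1 3 2 4 5 6 7 8 9 10 11 13 15
9<10: swap(8,8), lo=9 mid=9 ⇒ 1 3 2 4 5 6 7 8 9 10 11 13 15
10=10: mid=10
11>10: swap(10,12), hi=11 ⇒ 1 3 2 4 5 6 7 8 9 10 15 13 11
15>10: swap(10,11), hi=10 ⇒ 1 3 2 4 5 6 7 8 9 10 13 15 11
13>10: swap(10,10), hi=9 ⇒ 1 3 2 4 5 6 7 8 9 10 13 15 11
done. lo=9 hi=9; A=1 3 2 4 5 6 7 8 9 10 13 15 11

1 3 2 4 5 6 7 8 9 10 13 15 11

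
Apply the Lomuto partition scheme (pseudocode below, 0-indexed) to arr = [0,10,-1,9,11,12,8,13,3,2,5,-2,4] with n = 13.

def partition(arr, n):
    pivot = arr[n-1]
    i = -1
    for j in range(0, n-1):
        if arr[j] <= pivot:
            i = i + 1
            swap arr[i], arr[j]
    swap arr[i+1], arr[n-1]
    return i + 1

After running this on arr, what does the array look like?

[0,-1,3,2,-2,4,8,13,10,9,5,11,12]

pivot=4, i=-1
j=0: 0≤4, i=0, swap(0,0) ⇒ [0,10,-1,9,11,12,8,13,3,2,5,-2,4]
j=1: 10>4, skip
j=2: -1≤4, i=1, swap(1,2) ⇒ [0,-1,10,9,11,12,8,13,3,2,5,-2,4]
j=3: 9>4, skip
j=4: 11>4, skip
j=5: 12>4, skip
j=6: 8>4, skip
j=7: 13>4, skip
j=8: 3≤4, i=2, swap(2,8) ⇒ [0,-1,3,9,11,12,8,13,10,2,5,-2,4]
j=9: 2≤4, i=3, swap(3,9) ⇒ [0,-1,3,2,11,12,8,13,10,9,5,-2,4]
j=10: 5>4, skip
j=11: -2≤4, i=4, swap(4,11) ⇒ [0,-1,3,2,-2,12,8,13,10,9,5,11,4]
swap(5,12) ⇒ [0,-1,3,2,-2,4,8,13,10,9,5,11,12]; return 5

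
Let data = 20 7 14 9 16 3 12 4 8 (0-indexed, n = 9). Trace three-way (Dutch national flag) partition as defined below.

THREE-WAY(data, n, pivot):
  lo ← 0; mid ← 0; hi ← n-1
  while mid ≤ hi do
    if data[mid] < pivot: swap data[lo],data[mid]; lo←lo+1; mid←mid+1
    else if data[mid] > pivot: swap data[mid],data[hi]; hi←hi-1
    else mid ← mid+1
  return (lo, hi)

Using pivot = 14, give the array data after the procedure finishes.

pivot = 14; lo=0, mid=0, hi=8
data[mid]=20>14: swap data[0],data[8]; hi=7 → 8 7 14 9 16 3 12 4 20
data[mid]=8<14: swap data[0],data[0]; lo=1,mid=1 → 8 7 14 9 16 3 12 4 20
data[mid]=7<14: swap data[1],data[1]; lo=2,mid=2 → 8 7 14 9 16 3 12 4 20
data[mid]=14=14: mid=3
data[mid]=9<14: swap data[2],data[3]; lo=3,mid=4 → 8 7 9 14 16 3 12 4 20
data[mid]=16>14: swap data[4],data[7]; hi=6 → 8 7 9 14 4 3 12 16 20
data[mid]=4<14: swap data[3],data[4]; lo=4,mid=5 → 8 7 9 4 14 3 12 16 20
data[mid]=3<14: swap data[4],data[5]; lo=5,mid=6 → 8 7 9 4 3 14 12 16 20
data[mid]=12<14: swap data[5],data[6]; lo=6,mid=7 → 8 7 9 4 3 12 14 16 20
end: lo=6, hi=6; data = 8 7 9 4 3 12 14 16 20

8 7 9 4 3 12 14 16 20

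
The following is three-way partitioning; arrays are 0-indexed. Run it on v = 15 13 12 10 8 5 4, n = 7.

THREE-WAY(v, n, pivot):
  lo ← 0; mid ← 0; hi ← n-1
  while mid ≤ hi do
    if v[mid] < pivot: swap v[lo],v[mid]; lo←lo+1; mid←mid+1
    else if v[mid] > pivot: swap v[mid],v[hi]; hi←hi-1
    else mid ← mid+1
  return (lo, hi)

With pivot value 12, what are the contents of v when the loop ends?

lo=0 mid=0 hi=6
15>12: swap(0,6), hi=5 ⇒ 4 13 12 10 8 5 15
4<12: swap(0,0), lo=1 mid=1 ⇒ 4 13 12 10 8 5 15
13>12: swap(1,5), hi=4 ⇒ 4 5 12 10 8 13 15
5<12: swap(1,1), lo=2 mid=2 ⇒ 4 5 12 10 8 13 15
12=12: mid=3
10<12: swap(2,3), lo=3 mid=4 ⇒ 4 5 10 12 8 13 15
8<12: swap(3,4), lo=4 mid=5 ⇒ 4 5 10 8 12 13 15
done. lo=4 hi=4; v=4 5 10 8 12 13 15

4 5 10 8 12 13 15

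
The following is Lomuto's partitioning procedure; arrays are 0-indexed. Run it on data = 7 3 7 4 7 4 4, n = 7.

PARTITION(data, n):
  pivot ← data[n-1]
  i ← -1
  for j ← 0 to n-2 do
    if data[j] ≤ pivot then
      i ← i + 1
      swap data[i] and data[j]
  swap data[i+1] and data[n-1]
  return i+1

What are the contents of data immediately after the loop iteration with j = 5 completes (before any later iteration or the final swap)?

pivot=4, i=-1
j=0: 7>4, skip
j=1: 3≤4, i=0, swap(0,1) ⇒ 3 7 7 4 7 4 4
j=2: 7>4, skip
j=3: 4≤4, i=1, swap(1,3) ⇒ 3 4 7 7 7 4 4
j=4: 7>4, skip
j=5: 4≤4, i=2, swap(2,5) ⇒ 3 4 4 7 7 7 4
(after j=5) data = 3 4 4 7 7 7 4

3 4 4 7 7 7 4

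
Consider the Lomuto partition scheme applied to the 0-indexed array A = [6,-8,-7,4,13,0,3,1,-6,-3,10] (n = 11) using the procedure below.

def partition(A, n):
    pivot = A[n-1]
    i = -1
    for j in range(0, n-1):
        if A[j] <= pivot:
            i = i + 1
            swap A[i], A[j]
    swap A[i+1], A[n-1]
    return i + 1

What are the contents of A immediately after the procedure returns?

pivot = A[10] = 10; i = -1
j=0: A[0]=6 ≤ 10 → i=0, swap A[0],A[0] (no change) → [6,-8,-7,4,13,0,3,1,-6,-3,10]
j=1: A[1]=-8 ≤ 10 → i=1, swap A[1],A[1] (no change) → [6,-8,-7,4,13,0,3,1,-6,-3,10]
j=2: A[2]=-7 ≤ 10 → i=2, swap A[2],A[2] (no change) → [6,-8,-7,4,13,0,3,1,-6,-3,10]
j=3: A[3]=4 ≤ 10 → i=3, swap A[3],A[3] (no change) → [6,-8,-7,4,13,0,3,1,-6,-3,10]
j=4: A[4]=13 > 10 → no swap
j=5: A[5]=0 ≤ 10 → i=4, swap A[4],A[5] → [6,-8,-7,4,0,13,3,1,-6,-3,10]
j=6: A[6]=3 ≤ 10 → i=5, swap A[5],A[6] → [6,-8,-7,4,0,3,13,1,-6,-3,10]
j=7: A[7]=1 ≤ 10 → i=6, swap A[6],A[7] → [6,-8,-7,4,0,3,1,13,-6,-3,10]
j=8: A[8]=-6 ≤ 10 → i=7, swap A[7],A[8] → [6,-8,-7,4,0,3,1,-6,13,-3,10]
j=9: A[9]=-3 ≤ 10 → i=8, swap A[8],A[9] → [6,-8,-7,4,0,3,1,-6,-3,13,10]
final swap A[9],A[10] → [6,-8,-7,4,0,3,1,-6,-3,10,13]; return 9

[6,-8,-7,4,0,3,1,-6,-3,10,13]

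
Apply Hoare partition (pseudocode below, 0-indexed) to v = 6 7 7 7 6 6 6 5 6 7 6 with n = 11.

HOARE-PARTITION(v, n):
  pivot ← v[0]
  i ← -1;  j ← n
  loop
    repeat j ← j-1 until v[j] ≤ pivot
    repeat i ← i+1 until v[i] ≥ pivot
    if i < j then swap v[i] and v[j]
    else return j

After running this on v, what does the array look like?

pivot=6
j stops at 10 (6), i stops at 0 (6); swap ⇒ 6 7 7 7 6 6 6 5 6 7 6
j stops at 8 (6), i stops at 1 (7); swap ⇒ 6 6 7 7 6 6 6 5 7 7 6
j stops at 7 (5), i stops at 2 (7); swap ⇒ 6 6 5 7 6 6 6 7 7 7 6
j stops at 6 (6), i stops at 3 (7); swap ⇒ 6 6 5 6 6 6 7 7 7 7 6
j stops at 5 (6), i stops at 4 (6); swap ⇒ 6 6 5 6 6 6 7 7 7 7 6
j stops at 4, i stops at 5; i≥j ⇒ return 4. v=6 6 5 6 6 6 7 7 7 7 6

6 6 5 6 6 6 7 7 7 7 6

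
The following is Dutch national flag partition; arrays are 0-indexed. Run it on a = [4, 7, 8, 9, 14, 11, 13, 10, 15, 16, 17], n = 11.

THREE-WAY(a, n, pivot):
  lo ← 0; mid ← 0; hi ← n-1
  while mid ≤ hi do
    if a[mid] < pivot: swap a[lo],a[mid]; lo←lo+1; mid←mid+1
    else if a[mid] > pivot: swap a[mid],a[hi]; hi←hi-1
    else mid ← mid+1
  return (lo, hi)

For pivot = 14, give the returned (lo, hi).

(7, 7)

lo=0 mid=0 hi=10
4<14: swap(0,0), lo=1 mid=1 ⇒ [4, 7, 8, 9, 14, 11, 13, 10, 15, 16, 17]
7<14: swap(1,1), lo=2 mid=2 ⇒ [4, 7, 8, 9, 14, 11, 13, 10, 15, 16, 17]
8<14: swap(2,2), lo=3 mid=3 ⇒ [4, 7, 8, 9, 14, 11, 13, 10, 15, 16, 17]
9<14: swap(3,3), lo=4 mid=4 ⇒ [4, 7, 8, 9, 14, 11, 13, 10, 15, 16, 17]
14=14: mid=5
11<14: swap(4,5), lo=5 mid=6 ⇒ [4, 7, 8, 9, 11, 14, 13, 10, 15, 16, 17]
13<14: swap(5,6), lo=6 mid=7 ⇒ [4, 7, 8, 9, 11, 13, 14, 10, 15, 16, 17]
10<14: swap(6,7), lo=7 mid=8 ⇒ [4, 7, 8, 9, 11, 13, 10, 14, 15, 16, 17]
15>14: swap(8,10), hi=9 ⇒ [4, 7, 8, 9, 11, 13, 10, 14, 17, 16, 15]
17>14: swap(8,9), hi=8 ⇒ [4, 7, 8, 9, 11, 13, 10, 14, 16, 17, 15]
16>14: swap(8,8), hi=7 ⇒ [4, 7, 8, 9, 11, 13, 10, 14, 16, 17, 15]
done. lo=7 hi=7; a=[4, 7, 8, 9, 11, 13, 10, 14, 16, 17, 15]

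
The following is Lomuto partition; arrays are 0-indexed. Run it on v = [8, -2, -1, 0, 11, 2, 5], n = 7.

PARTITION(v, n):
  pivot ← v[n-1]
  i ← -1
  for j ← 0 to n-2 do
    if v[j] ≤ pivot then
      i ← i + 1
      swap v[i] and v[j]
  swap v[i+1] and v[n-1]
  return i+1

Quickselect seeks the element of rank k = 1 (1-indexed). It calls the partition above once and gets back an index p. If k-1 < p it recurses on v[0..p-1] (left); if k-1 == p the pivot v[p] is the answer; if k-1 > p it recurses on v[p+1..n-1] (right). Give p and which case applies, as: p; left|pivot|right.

pivot = v[6] = 5; i = -1
j=0: v[0]=8 > 5 → no swap
j=1: v[1]=-2 ≤ 5 → i=0, swap v[0],v[1] → [-2, 8, -1, 0, 11, 2, 5]
j=2: v[2]=-1 ≤ 5 → i=1, swap v[1],v[2] → [-2, -1, 8, 0, 11, 2, 5]
j=3: v[3]=0 ≤ 5 → i=2, swap v[2],v[3] → [-2, -1, 0, 8, 11, 2, 5]
j=4: v[4]=11 > 5 → no swap
j=5: v[5]=2 ≤ 5 → i=3, swap v[3],v[5] → [-2, -1, 0, 2, 11, 8, 5]
final swap v[4],v[6] → [-2, -1, 0, 2, 5, 8, 11]; return 4
p = 4; k-1 = 0 < 4 ⇒ left

4; left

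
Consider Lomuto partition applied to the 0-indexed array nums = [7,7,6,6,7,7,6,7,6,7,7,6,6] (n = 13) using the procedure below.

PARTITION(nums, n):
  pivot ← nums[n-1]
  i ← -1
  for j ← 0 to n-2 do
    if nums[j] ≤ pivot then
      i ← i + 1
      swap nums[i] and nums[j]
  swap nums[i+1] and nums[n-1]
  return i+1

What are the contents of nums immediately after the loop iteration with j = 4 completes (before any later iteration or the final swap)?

[6,6,7,7,7,7,6,7,6,7,7,6,6]

pivot = nums[12] = 6; i = -1
j=0: nums[0]=7 > 6 → no swap
j=1: nums[1]=7 > 6 → no swap
j=2: nums[2]=6 ≤ 6 → i=0, swap nums[0],nums[2] → [6,7,7,6,7,7,6,7,6,7,7,6,6]
j=3: nums[3]=6 ≤ 6 → i=1, swap nums[1],nums[3] → [6,6,7,7,7,7,6,7,6,7,7,6,6]
j=4: nums[4]=7 > 6 → no swap
(after j=4) nums = [6,6,7,7,7,7,6,7,6,7,7,6,6]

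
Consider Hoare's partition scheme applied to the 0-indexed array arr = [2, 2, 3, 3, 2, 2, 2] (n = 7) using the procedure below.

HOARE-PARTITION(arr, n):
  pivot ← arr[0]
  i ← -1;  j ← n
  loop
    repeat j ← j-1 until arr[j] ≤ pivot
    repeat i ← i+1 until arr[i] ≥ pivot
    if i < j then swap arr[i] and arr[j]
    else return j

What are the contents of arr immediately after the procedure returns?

pivot=2
j stops at 6 (2), i stops at 0 (2); swap ⇒ [2, 2, 3, 3, 2, 2, 2]
j stops at 5 (2), i stops at 1 (2); swap ⇒ [2, 2, 3, 3, 2, 2, 2]
j stops at 4 (2), i stops at 2 (3); swap ⇒ [2, 2, 2, 3, 3, 2, 2]
j stops at 2, i stops at 3; i≥j ⇒ return 2. arr=[2, 2, 2, 3, 3, 2, 2]

[2, 2, 2, 3, 3, 2, 2]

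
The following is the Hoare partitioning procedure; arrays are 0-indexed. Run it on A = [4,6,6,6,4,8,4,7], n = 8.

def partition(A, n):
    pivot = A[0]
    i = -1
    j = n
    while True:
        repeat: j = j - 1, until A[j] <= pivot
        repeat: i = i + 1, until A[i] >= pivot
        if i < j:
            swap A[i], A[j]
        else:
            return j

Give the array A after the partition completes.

pivot = A[0] = 4; i = -1, j = 8
j→6 (A[6]=4≤4), i→0 (A[0]=4≥4); i<j, swap → [4,6,6,6,4,8,4,7]
j→4 (A[4]=4≤4), i→1 (A[1]=6≥4); i<j, swap → [4,4,6,6,6,8,4,7]
j→1, i→2; i≥j, return j=1. A = [4,4,6,6,6,8,4,7]

[4,4,6,6,6,8,4,7]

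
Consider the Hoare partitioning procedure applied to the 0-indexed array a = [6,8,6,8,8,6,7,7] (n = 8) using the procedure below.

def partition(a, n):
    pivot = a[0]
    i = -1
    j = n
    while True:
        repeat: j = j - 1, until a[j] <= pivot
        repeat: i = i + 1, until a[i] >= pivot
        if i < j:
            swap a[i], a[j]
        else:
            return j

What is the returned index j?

1

pivot = a[0] = 6; i = -1, j = 8
j→5 (a[5]=6≤6), i→0 (a[0]=6≥6); i<j, swap → [6,8,6,8,8,6,7,7]
j→2 (a[2]=6≤6), i→1 (a[1]=8≥6); i<j, swap → [6,6,8,8,8,6,7,7]
j→1, i→2; i≥j, return j=1. a = [6,6,8,8,8,6,7,7]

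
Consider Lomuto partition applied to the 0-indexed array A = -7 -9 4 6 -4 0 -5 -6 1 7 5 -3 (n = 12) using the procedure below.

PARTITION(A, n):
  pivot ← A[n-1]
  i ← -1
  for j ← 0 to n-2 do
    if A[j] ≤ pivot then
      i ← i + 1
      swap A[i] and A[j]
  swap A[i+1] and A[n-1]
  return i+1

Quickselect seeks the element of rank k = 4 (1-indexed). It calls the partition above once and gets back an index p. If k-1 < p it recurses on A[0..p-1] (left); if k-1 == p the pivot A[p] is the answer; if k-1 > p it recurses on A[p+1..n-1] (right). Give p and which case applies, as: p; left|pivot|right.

5; left

pivot=-3, i=-1
j=0: -7≤-3, i=0, swap(0,0) ⇒ -7 -9 4 6 -4 0 -5 -6 1 7 5 -3
j=1: -9≤-3, i=1, swap(1,1) ⇒ -7 -9 4 6 -4 0 -5 -6 1 7 5 -3
j=2: 4>-3, skip
j=3: 6>-3, skip
j=4: -4≤-3, i=2, swap(2,4) ⇒ -7 -9 -4 6 4 0 -5 -6 1 7 5 -3
j=5: 0>-3, skip
j=6: -5≤-3, i=3, swap(3,6) ⇒ -7 -9 -4 -5 4 0 6 -6 1 7 5 -3
j=7: -6≤-3, i=4, swap(4,7) ⇒ -7 -9 -4 -5 -6 0 6 4 1 7 5 -3
j=8: 1>-3, skip
j=9: 7>-3, skip
j=10: 5>-3, skip
swap(5,11) ⇒ -7 -9 -4 -5 -6 -3 6 4 1 7 5 0; return 5
p = 5; k-1 = 3 < 5 ⇒ left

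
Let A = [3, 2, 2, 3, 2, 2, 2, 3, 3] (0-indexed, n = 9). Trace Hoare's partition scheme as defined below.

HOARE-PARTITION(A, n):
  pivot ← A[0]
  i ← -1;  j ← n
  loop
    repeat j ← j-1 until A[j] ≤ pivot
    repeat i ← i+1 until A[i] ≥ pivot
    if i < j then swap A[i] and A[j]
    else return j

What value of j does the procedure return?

6

pivot=3
j stops at 8 (3), i stops at 0 (3); swap ⇒ [3, 2, 2, 3, 2, 2, 2, 3, 3]
j stops at 7 (3), i stops at 3 (3); swap ⇒ [3, 2, 2, 3, 2, 2, 2, 3, 3]
j stops at 6, i stops at 7; i≥j ⇒ return 6. A=[3, 2, 2, 3, 2, 2, 2, 3, 3]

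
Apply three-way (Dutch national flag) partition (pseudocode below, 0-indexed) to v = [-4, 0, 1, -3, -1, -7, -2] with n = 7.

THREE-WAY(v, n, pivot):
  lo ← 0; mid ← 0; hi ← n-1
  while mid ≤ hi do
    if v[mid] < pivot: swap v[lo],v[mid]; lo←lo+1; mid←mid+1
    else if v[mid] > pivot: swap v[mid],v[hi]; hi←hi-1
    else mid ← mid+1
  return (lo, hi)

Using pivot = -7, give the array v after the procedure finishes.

[-7, 1, -3, -1, 0, -2, -4]

lo=0 mid=0 hi=6
-4>-7: swap(0,6), hi=5 ⇒ [-2, 0, 1, -3, -1, -7, -4]
-2>-7: swap(0,5), hi=4 ⇒ [-7, 0, 1, -3, -1, -2, -4]
-7=-7: mid=1
0>-7: swap(1,4), hi=3 ⇒ [-7, -1, 1, -3, 0, -2, -4]
-1>-7: swap(1,3), hi=2 ⇒ [-7, -3, 1, -1, 0, -2, -4]
-3>-7: swap(1,2), hi=1 ⇒ [-7, 1, -3, -1, 0, -2, -4]
1>-7: swap(1,1), hi=0 ⇒ [-7, 1, -3, -1, 0, -2, -4]
done. lo=0 hi=0; v=[-7, 1, -3, -1, 0, -2, -4]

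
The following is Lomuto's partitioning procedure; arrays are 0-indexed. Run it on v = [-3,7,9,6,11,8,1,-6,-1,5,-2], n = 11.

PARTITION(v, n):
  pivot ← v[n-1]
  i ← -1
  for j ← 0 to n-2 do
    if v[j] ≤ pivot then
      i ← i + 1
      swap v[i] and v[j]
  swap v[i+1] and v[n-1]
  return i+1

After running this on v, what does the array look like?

[-3,-6,-2,6,11,8,1,7,-1,5,9]

pivot = v[10] = -2; i = -1
j=0: v[0]=-3 ≤ -2 → i=0, swap v[0],v[0] (no change) → [-3,7,9,6,11,8,1,-6,-1,5,-2]
j=1: v[1]=7 > -2 → no swap
j=2: v[2]=9 > -2 → no swap
j=3: v[3]=6 > -2 → no swap
j=4: v[4]=11 > -2 → no swap
j=5: v[5]=8 > -2 → no swap
j=6: v[6]=1 > -2 → no swap
j=7: v[7]=-6 ≤ -2 → i=1, swap v[1],v[7] → [-3,-6,9,6,11,8,1,7,-1,5,-2]
j=8: v[8]=-1 > -2 → no swap
j=9: v[9]=5 > -2 → no swap
final swap v[2],v[10] → [-3,-6,-2,6,11,8,1,7,-1,5,9]; return 2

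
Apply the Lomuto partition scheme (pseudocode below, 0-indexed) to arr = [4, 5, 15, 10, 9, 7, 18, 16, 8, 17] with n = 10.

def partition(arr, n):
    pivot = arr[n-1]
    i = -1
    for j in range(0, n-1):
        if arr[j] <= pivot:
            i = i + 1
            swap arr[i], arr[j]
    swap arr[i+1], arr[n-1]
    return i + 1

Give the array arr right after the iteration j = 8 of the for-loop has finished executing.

pivot = arr[9] = 17; i = -1
j=0: arr[0]=4 ≤ 17 → i=0, swap arr[0],arr[0] (no change) → [4, 5, 15, 10, 9, 7, 18, 16, 8, 17]
j=1: arr[1]=5 ≤ 17 → i=1, swap arr[1],arr[1] (no change) → [4, 5, 15, 10, 9, 7, 18, 16, 8, 17]
j=2: arr[2]=15 ≤ 17 → i=2, swap arr[2],arr[2] (no change) → [4, 5, 15, 10, 9, 7, 18, 16, 8, 17]
j=3: arr[3]=10 ≤ 17 → i=3, swap arr[3],arr[3] (no change) → [4, 5, 15, 10, 9, 7, 18, 16, 8, 17]
j=4: arr[4]=9 ≤ 17 → i=4, swap arr[4],arr[4] (no change) → [4, 5, 15, 10, 9, 7, 18, 16, 8, 17]
j=5: arr[5]=7 ≤ 17 → i=5, swap arr[5],arr[5] (no change) → [4, 5, 15, 10, 9, 7, 18, 16, 8, 17]
j=6: arr[6]=18 > 17 → no swap
j=7: arr[7]=16 ≤ 17 → i=6, swap arr[6],arr[7] → [4, 5, 15, 10, 9, 7, 16, 18, 8, 17]
j=8: arr[8]=8 ≤ 17 → i=7, swap arr[7],arr[8] → [4, 5, 15, 10, 9, 7, 16, 8, 18, 17]
(after j=8) arr = [4, 5, 15, 10, 9, 7, 16, 8, 18, 17]

[4, 5, 15, 10, 9, 7, 16, 8, 18, 17]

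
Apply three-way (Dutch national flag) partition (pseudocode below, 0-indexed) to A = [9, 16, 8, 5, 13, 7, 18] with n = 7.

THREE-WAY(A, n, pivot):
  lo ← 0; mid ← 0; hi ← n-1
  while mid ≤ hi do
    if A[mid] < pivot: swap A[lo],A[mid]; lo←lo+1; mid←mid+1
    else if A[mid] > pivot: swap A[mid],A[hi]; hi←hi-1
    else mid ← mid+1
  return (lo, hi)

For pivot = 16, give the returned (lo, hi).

lo=0 mid=0 hi=6
9<16: swap(0,0), lo=1 mid=1 ⇒ [9, 16, 8, 5, 13, 7, 18]
16=16: mid=2
8<16: swap(1,2), lo=2 mid=3 ⇒ [9, 8, 16, 5, 13, 7, 18]
5<16: swap(2,3), lo=3 mid=4 ⇒ [9, 8, 5, 16, 13, 7, 18]
13<16: swap(3,4), lo=4 mid=5 ⇒ [9, 8, 5, 13, 16, 7, 18]
7<16: swap(4,5), lo=5 mid=6 ⇒ [9, 8, 5, 13, 7, 16, 18]
18>16: swap(6,6), hi=5 ⇒ [9, 8, 5, 13, 7, 16, 18]
done. lo=5 hi=5; A=[9, 8, 5, 13, 7, 16, 18]

(5, 5)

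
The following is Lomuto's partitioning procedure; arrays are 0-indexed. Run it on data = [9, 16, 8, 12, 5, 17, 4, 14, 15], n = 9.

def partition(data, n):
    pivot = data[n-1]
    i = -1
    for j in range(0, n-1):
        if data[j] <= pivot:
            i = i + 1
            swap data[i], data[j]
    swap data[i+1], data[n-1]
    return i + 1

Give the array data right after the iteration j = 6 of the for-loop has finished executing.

[9, 8, 12, 5, 4, 17, 16, 14, 15]

pivot = data[8] = 15; i = -1
j=0: data[0]=9 ≤ 15 → i=0, swap data[0],data[0] (no change) → [9, 16, 8, 12, 5, 17, 4, 14, 15]
j=1: data[1]=16 > 15 → no swap
j=2: data[2]=8 ≤ 15 → i=1, swap data[1],data[2] → [9, 8, 16, 12, 5, 17, 4, 14, 15]
j=3: data[3]=12 ≤ 15 → i=2, swap data[2],data[3] → [9, 8, 12, 16, 5, 17, 4, 14, 15]
j=4: data[4]=5 ≤ 15 → i=3, swap data[3],data[4] → [9, 8, 12, 5, 16, 17, 4, 14, 15]
j=5: data[5]=17 > 15 → no swap
j=6: data[6]=4 ≤ 15 → i=4, swap data[4],data[6] → [9, 8, 12, 5, 4, 17, 16, 14, 15]
(after j=6) data = [9, 8, 12, 5, 4, 17, 16, 14, 15]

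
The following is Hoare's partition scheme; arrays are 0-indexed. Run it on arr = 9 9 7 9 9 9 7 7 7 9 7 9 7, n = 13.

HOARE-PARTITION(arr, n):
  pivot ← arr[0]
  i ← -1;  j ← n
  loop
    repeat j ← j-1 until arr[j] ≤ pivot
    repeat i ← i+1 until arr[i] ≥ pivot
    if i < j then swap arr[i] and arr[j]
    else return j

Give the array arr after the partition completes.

7 9 7 7 9 7 7 7 9 9 9 9 9

pivot=9
j stops at 12 (7), i stops at 0 (9); swap ⇒ 7 9 7 9 9 9 7 7 7 9 7 9 9
j stops at 11 (9), i stops at 1 (9); swap ⇒ 7 9 7 9 9 9 7 7 7 9 7 9 9
j stops at 10 (7), i stops at 3 (9); swap ⇒ 7 9 7 7 9 9 7 7 7 9 9 9 9
j stops at 9 (9), i stops at 4 (9); swap ⇒ 7 9 7 7 9 9 7 7 7 9 9 9 9
j stops at 8 (7), i stops at 5 (9); swap ⇒ 7 9 7 7 9 7 7 7 9 9 9 9 9
j stops at 7, i stops at 8; i≥j ⇒ return 7. arr=7 9 7 7 9 7 7 7 9 9 9 9 9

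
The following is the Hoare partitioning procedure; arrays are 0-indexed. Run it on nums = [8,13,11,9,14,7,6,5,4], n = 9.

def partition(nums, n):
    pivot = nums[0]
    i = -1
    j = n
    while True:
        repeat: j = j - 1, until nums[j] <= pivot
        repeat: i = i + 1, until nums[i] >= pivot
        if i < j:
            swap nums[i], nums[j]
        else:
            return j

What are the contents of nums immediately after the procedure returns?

[4,5,6,7,14,9,11,13,8]

pivot = nums[0] = 8; i = -1, j = 9
j→8 (nums[8]=4≤8), i→0 (nums[0]=8≥8); i<j, swap → [4,13,11,9,14,7,6,5,8]
j→7 (nums[7]=5≤8), i→1 (nums[1]=13≥8); i<j, swap → [4,5,11,9,14,7,6,13,8]
j→6 (nums[6]=6≤8), i→2 (nums[2]=11≥8); i<j, swap → [4,5,6,9,14,7,11,13,8]
j→5 (nums[5]=7≤8), i→3 (nums[3]=9≥8); i<j, swap → [4,5,6,7,14,9,11,13,8]
j→3, i→4; i≥j, return j=3. nums = [4,5,6,7,14,9,11,13,8]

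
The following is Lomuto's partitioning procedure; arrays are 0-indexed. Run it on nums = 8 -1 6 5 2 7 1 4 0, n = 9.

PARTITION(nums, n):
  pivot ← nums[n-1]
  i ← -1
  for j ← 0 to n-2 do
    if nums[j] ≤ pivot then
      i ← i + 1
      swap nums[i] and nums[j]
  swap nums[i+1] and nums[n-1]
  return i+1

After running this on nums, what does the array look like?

pivot = nums[8] = 0; i = -1
j=0: nums[0]=8 > 0 → no swap
j=1: nums[1]=-1 ≤ 0 → i=0, swap nums[0],nums[1] → -1 8 6 5 2 7 1 4 0
j=2: nums[2]=6 > 0 → no swap
j=3: nums[3]=5 > 0 → no swap
j=4: nums[4]=2 > 0 → no swap
j=5: nums[5]=7 > 0 → no swap
j=6: nums[6]=1 > 0 → no swap
j=7: nums[7]=4 > 0 → no swap
final swap nums[1],nums[8] → -1 0 6 5 2 7 1 4 8; return 1

-1 0 6 5 2 7 1 4 8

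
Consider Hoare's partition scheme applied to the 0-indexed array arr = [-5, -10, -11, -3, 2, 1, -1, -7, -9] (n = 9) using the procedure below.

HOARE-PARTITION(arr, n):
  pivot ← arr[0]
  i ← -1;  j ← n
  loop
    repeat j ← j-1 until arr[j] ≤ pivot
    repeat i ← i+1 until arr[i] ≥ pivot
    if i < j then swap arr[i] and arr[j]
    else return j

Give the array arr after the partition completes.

pivot = arr[0] = -5; i = -1, j = 9
j→8 (arr[8]=-9≤-5), i→0 (arr[0]=-5≥-5); i<j, swap → [-9, -10, -11, -3, 2, 1, -1, -7, -5]
j→7 (arr[7]=-7≤-5), i→3 (arr[3]=-3≥-5); i<j, swap → [-9, -10, -11, -7, 2, 1, -1, -3, -5]
j→3, i→4; i≥j, return j=3. arr = [-9, -10, -11, -7, 2, 1, -1, -3, -5]

[-9, -10, -11, -7, 2, 1, -1, -3, -5]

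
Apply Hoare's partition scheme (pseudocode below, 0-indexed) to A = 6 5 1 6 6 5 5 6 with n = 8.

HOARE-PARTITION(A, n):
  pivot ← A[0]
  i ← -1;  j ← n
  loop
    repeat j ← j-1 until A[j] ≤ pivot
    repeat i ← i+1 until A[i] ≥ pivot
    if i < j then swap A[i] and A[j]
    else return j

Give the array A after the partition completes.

pivot = A[0] = 6; i = -1, j = 8
j→7 (A[7]=6≤6), i→0 (A[0]=6≥6); i<j, swap → 6 5 1 6 6 5 5 6
j→6 (A[6]=5≤6), i→3 (A[3]=6≥6); i<j, swap → 6 5 1 5 6 5 6 6
j→5 (A[5]=5≤6), i→4 (A[4]=6≥6); i<j, swap → 6 5 1 5 5 6 6 6
j→4, i→5; i≥j, return j=4. A = 6 5 1 5 5 6 6 6

6 5 1 5 5 6 6 6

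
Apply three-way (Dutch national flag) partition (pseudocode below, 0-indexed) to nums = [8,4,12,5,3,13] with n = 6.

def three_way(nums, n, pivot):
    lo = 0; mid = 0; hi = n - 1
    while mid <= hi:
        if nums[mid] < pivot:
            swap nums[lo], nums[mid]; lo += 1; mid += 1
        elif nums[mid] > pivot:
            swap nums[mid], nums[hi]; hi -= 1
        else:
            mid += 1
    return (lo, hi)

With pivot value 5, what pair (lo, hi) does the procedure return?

(2, 2)

lo=0 mid=0 hi=5
8>5: swap(0,5), hi=4 ⇒ [13,4,12,5,3,8]
13>5: swap(0,4), hi=3 ⇒ [3,4,12,5,13,8]
3<5: swap(0,0), lo=1 mid=1 ⇒ [3,4,12,5,13,8]
4<5: swap(1,1), lo=2 mid=2 ⇒ [3,4,12,5,13,8]
12>5: swap(2,3), hi=2 ⇒ [3,4,5,12,13,8]
5=5: mid=3
done. lo=2 hi=2; nums=[3,4,5,12,13,8]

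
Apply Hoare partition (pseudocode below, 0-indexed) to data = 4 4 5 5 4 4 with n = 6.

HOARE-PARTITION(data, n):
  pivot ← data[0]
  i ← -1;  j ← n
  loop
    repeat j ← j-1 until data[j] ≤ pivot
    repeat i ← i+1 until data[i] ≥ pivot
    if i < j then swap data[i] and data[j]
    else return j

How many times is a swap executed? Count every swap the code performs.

pivot = data[0] = 4; i = -1, j = 6
j→5 (data[5]=4≤4), i→0 (data[0]=4≥4); i<j, swap → 4 4 5 5 4 4
j→4 (data[4]=4≤4), i→1 (data[1]=4≥4); i<j, swap → 4 4 5 5 4 4
j→1, i→2; i≥j, return j=1. data = 4 4 5 5 4 4

2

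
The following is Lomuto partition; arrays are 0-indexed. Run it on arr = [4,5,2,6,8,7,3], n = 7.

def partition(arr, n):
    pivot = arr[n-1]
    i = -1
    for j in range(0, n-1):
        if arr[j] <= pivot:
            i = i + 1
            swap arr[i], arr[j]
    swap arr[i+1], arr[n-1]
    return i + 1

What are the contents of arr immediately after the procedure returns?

pivot = arr[6] = 3; i = -1
j=0: arr[0]=4 > 3 → no swap
j=1: arr[1]=5 > 3 → no swap
j=2: arr[2]=2 ≤ 3 → i=0, swap arr[0],arr[2] → [2,5,4,6,8,7,3]
j=3: arr[3]=6 > 3 → no swap
j=4: arr[4]=8 > 3 → no swap
j=5: arr[5]=7 > 3 → no swap
final swap arr[1],arr[6] → [2,3,4,6,8,7,5]; return 1

[2,3,4,6,8,7,5]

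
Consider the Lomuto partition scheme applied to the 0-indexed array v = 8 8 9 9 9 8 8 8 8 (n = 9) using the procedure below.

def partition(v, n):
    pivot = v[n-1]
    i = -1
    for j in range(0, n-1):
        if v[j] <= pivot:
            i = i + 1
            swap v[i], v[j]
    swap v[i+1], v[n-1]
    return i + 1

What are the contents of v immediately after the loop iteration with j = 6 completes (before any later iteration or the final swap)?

pivot=8, i=-1
j=0: 8≤8, i=0, swap(0,0) ⇒ 8 8 9 9 9 8 8 8 8
j=1: 8≤8, i=1, swap(1,1) ⇒ 8 8 9 9 9 8 8 8 8
j=2: 9>8, skip
j=3: 9>8, skip
j=4: 9>8, skip
j=5: 8≤8, i=2, swap(2,5) ⇒ 8 8 8 9 9 9 8 8 8
j=6: 8≤8, i=3, swap(3,6) ⇒ 8 8 8 8 9 9 9 8 8
(after j=6) v = 8 8 8 8 9 9 9 8 8

8 8 8 8 9 9 9 8 8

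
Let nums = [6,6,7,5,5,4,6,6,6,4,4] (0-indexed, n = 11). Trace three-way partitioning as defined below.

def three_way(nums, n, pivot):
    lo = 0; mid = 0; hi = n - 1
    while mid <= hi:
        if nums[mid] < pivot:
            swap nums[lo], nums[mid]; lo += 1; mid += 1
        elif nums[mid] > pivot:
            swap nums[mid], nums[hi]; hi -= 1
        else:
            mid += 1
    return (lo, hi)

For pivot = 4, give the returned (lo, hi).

(0, 2)

pivot = 4; lo=0, mid=0, hi=10
nums[mid]=6>4: swap nums[0],nums[10]; hi=9 → [4,6,7,5,5,4,6,6,6,4,6]
nums[mid]=4=4: mid=1
nums[mid]=6>4: swap nums[1],nums[9]; hi=8 → [4,4,7,5,5,4,6,6,6,6,6]
nums[mid]=4=4: mid=2
nums[mid]=7>4: swap nums[2],nums[8]; hi=7 → [4,4,6,5,5,4,6,6,7,6,6]
nums[mid]=6>4: swap nums[2],nums[7]; hi=6 → [4,4,6,5,5,4,6,6,7,6,6]
nums[mid]=6>4: swap nums[2],nums[6]; hi=5 → [4,4,6,5,5,4,6,6,7,6,6]
nums[mid]=6>4: swap nums[2],nums[5]; hi=4 → [4,4,4,5,5,6,6,6,7,6,6]
nums[mid]=4=4: mid=3
nums[mid]=5>4: swap nums[3],nums[4]; hi=3 → [4,4,4,5,5,6,6,6,7,6,6]
nums[mid]=5>4: swap nums[3],nums[3]; hi=2 → [4,4,4,5,5,6,6,6,7,6,6]
end: lo=0, hi=2; nums = [4,4,4,5,5,6,6,6,7,6,6]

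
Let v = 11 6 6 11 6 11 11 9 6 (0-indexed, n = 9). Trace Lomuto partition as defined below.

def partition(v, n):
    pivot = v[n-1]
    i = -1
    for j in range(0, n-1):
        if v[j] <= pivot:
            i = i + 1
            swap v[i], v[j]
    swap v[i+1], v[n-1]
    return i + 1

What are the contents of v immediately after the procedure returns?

pivot=6, i=-1
j=0: 11>6, skip
j=1: 6≤6, i=0, swap(0,1) ⇒ 6 11 6 11 6 11 11 9 6
j=2: 6≤6, i=1, swap(1,2) ⇒ 6 6 11 11 6 11 11 9 6
j=3: 11>6, skip
j=4: 6≤6, i=2, swap(2,4) ⇒ 6 6 6 11 11 11 11 9 6
j=5: 11>6, skip
j=6: 11>6, skip
j=7: 9>6, skip
swap(3,8) ⇒ 6 6 6 6 11 11 11 9 11; return 3

6 6 6 6 11 11 11 9 11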